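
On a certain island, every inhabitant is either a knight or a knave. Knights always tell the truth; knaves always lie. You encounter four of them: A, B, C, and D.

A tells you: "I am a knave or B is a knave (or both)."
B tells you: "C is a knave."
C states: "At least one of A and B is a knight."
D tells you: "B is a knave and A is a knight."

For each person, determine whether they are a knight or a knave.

Consider A. Suppose A is a knave.
Then A's own statement would have to be false, but it can't be — contradiction.
So A is a knight.
With that fixed, C's statement is true, so C is a knight.
With that fixed, B's statement is false, so B is a knave.
With that fixed, D's statement is true, so D is a knight.

A: knight, B: knave, C: knight, D: knight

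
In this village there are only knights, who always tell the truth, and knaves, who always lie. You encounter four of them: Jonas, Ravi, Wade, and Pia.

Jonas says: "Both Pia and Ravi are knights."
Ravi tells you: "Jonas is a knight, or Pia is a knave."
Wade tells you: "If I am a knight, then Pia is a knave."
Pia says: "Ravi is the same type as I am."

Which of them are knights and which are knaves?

Consider Jonas. Suppose Jonas is a knight.
Then no assignment of the remaining roles makes every statement match its speaker's type — contradiction.
So Jonas is a knave.
Consider Ravi. Suppose Ravi is a knave.
Then whichever role Pia has, Pia's statement has the wrong truth value — contradiction.
So Ravi is a knight.
Consider Wade. Suppose Wade is a knave.
Then Wade's own statement would have to be false, but it can't be — contradiction.
So Wade is a knight.
Consider Pia. Suppose Pia is a knight.
Then Jonas's statement comes out true, contradicting Jonas being a knave.
So Pia is a knave.

Jonas: knave, Ravi: knight, Wade: knight, Pia: knave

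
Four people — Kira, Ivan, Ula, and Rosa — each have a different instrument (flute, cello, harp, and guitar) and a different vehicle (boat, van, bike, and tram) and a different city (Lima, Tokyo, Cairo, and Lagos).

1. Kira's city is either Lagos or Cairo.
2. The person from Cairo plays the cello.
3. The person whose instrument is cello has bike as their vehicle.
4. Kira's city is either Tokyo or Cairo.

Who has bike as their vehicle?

With clues 1–4, Ivan, Rosa, and Ula are impossible for the one with vehicle bike.
That leaves Kira.

Kira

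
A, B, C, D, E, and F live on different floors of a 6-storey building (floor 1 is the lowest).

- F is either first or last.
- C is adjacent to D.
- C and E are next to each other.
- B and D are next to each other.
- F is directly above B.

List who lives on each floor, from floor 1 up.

A, E, C, D, B, F

From clue 1: F is in {1,6}.
From clues 1–5: A → floor 1, E → floor 2, C → floor 3, D → floor 4, B → floor 5, F → floor 6.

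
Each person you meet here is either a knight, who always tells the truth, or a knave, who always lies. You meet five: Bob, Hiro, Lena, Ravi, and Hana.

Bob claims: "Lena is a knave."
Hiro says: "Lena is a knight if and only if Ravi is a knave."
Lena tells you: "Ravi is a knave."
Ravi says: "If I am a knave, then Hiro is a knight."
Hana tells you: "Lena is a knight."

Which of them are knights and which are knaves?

Bob: knight, Hiro: knight, Lena: knave, Ravi: knight, Hana: knave

Consider Bob. Suppose Bob is a knave.
Then no assignment of the remaining roles makes every statement match its speaker's type — contradiction.
So Bob is a knight.
Consider Hiro. Suppose Hiro is a knave.
Then no assignment of the remaining roles makes every statement match its speaker's type — contradiction.
So Hiro is a knight.
With that fixed, Ravi's statement is true, so Ravi is a knight.
With that fixed, Lena's statement is false, so Lena is a knave.
With that fixed, Hana's statement is false, so Hana is a knave.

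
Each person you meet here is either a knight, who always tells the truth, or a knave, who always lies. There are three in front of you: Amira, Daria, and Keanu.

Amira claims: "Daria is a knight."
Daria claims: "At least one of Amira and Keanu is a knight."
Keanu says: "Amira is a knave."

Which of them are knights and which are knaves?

Amira: knight, Daria: knight, Keanu: knave

Consider Amira. Suppose Amira is a knave.
Then no assignment of the remaining roles makes every statement match its speaker's type — contradiction.
So Amira is a knight.
With that fixed, Daria's statement is true, so Daria is a knight.
With that fixed, Keanu's statement is false, so Keanu is a knave.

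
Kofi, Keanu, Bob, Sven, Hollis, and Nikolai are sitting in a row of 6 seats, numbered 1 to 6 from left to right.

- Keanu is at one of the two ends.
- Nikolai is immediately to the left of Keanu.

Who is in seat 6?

Keanu

With clues 1–2, Bob, Hollis, Kofi, Nikolai, and Sven are ruled out for seat 6.
So seat 6 is Keanu.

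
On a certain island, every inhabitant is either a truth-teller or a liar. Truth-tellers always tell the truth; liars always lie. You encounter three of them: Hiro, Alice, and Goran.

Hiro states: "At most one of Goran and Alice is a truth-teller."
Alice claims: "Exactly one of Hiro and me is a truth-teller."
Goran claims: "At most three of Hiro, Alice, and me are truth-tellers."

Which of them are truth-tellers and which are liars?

Hiro: liar, Alice: truth-teller, Goran: truth-teller

Regardless of anyone's role, Goran's statement is true, so Goran is a truth-teller.
Consider Hiro. Suppose Hiro is a truth-teller.
Then whichever role Alice has, Alice's statement has the wrong truth value — contradiction.
So Hiro is a liar.
Consider Alice. Suppose Alice is a liar.
Then Hiro's statement comes out true, contradicting Hiro being a liar.
So Alice is a truth-teller.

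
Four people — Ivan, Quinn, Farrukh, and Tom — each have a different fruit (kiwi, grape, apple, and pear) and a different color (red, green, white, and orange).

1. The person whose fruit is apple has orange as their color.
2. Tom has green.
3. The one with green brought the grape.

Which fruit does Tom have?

grape

With clues 1–2, apple is impossible for Tom's fruit.
With clues 1–3, kiwi and pear are impossible for Tom's fruit.
That leaves grape.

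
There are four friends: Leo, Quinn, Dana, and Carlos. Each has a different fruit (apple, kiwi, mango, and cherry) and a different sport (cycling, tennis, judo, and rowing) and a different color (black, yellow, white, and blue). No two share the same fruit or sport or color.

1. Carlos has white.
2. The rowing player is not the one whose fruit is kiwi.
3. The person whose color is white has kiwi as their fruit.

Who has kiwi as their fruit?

Carlos

With clues 1–3, Dana, Leo, and Quinn are impossible for the one with fruit kiwi.
That leaves Carlos.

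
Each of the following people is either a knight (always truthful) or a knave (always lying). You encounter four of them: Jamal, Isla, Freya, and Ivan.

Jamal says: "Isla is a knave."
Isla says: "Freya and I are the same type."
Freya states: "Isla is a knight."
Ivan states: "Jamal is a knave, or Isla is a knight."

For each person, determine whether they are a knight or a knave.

Jamal: knave, Isla: knight, Freya: knight, Ivan: knight

Consider Jamal. Suppose Jamal is a knight.
Then no assignment of the remaining roles makes every statement match its speaker's type — contradiction.
So Jamal is a knave.
With that fixed, Ivan's statement is true, so Ivan is a knight.
Consider Isla. Suppose Isla is a knave.
Then Jamal's statement comes out true, contradicting Jamal being a knave.
So Isla is a knight.
With that fixed, Freya's statement is true, so Freya is a knight.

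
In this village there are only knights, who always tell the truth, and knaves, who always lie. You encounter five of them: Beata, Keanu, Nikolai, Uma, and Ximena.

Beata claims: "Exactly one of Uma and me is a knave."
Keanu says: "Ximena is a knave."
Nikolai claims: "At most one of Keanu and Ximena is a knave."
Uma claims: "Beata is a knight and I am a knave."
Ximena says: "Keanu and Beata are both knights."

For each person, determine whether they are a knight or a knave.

Beata: knave, Keanu: knight, Nikolai: knight, Uma: knave, Ximena: knave

Consider Beata. Suppose Beata is a knight.
Then whichever role Uma has, Uma's statement has the wrong truth value — contradiction.
So Beata is a knave.
With that fixed, Uma's statement is false, so Uma is a knave.
With that fixed, Ximena's statement is false, so Ximena is a knave.
With that fixed, Keanu's statement is true, so Keanu is a knight.
With that fixed, Nikolai's statement is true, so Nikolai is a knight.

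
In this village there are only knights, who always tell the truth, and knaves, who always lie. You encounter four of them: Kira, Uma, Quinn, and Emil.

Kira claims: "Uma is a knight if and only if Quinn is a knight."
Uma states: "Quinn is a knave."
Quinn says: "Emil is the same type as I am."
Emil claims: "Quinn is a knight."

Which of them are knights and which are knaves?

Consider Kira. Suppose Kira is a knight.
Then no assignment of the remaining roles makes every statement match its speaker's type — contradiction.
So Kira is a knave.
Consider Uma. Suppose Uma is a knight.
Then no assignment of the remaining roles makes every statement match its speaker's type — contradiction.
So Uma is a knave.
Consider Quinn. Suppose Quinn is a knave.
Then Kira's statement comes out true, contradicting Kira being a knave.
So Quinn is a knight.
With that fixed, Emil's statement is true, so Emil is a knight.

Kira: knave, Uma: knave, Quinn: knight, Emil: knight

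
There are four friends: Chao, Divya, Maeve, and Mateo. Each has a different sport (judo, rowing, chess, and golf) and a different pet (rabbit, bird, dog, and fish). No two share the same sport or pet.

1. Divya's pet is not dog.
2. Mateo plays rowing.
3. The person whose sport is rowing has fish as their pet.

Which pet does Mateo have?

With clues 1–3, bird, dog, and rabbit are impossible for Mateo's pet.
That leaves fish.

fish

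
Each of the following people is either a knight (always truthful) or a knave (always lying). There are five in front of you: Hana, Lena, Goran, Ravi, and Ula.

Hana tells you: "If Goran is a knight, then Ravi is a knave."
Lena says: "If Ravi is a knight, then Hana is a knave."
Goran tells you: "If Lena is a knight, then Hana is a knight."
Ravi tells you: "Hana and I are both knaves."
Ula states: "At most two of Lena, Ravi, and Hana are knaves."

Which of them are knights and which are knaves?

Consider Hana. Suppose Hana is a knave.
Then whichever role Ravi has, Ravi's statement has the wrong truth value — contradiction.
So Hana is a knight.
With that fixed, Goran's statement is true, so Goran is a knight.
With that fixed, Ravi's statement is false, so Ravi is a knave.
With that fixed, Ula's statement is true, so Ula is a knight.
With that fixed, Lena's statement is true, so Lena is a knight.

Hana: knight, Lena: knight, Goran: knight, Ravi: knave, Ula: knight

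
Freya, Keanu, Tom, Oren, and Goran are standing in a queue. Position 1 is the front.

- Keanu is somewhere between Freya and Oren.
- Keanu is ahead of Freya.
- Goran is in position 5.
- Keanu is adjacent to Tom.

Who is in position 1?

Oren

With clue 1, Keanu is ruled out for position 1.
With clues 1–2, Freya is ruled out for position 1.
With clues 1–3, Goran is ruled out for position 1.
With clues 1–4, Tom is ruled out for position 1.
So position 1 is Oren.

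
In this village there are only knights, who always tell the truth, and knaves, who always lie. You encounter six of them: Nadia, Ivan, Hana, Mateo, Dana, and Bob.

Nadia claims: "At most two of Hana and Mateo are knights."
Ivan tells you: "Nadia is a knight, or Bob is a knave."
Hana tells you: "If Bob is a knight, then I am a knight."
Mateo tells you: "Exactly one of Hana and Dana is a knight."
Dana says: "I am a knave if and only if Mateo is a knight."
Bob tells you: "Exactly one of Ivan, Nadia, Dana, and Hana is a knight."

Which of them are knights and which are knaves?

Nadia: knight, Ivan: knight, Hana: knight, Mateo: knave, Dana: knight, Bob: knave

Regardless of anyone's role, Nadia's statement is true, so Nadia is a knight.
With that fixed, Ivan's statement is true, so Ivan is a knight.
With that fixed, Bob's statement is false, so Bob is a knave.
With that fixed, Hana's statement is true, so Hana is a knight.
Consider Mateo. Suppose Mateo is a knight.
Then whichever role Dana has, Dana's statement has the wrong truth value — contradiction.
So Mateo is a knave.
Consider Dana. Suppose Dana is a knave.
Then Mateo's statement comes out true, contradicting Mateo being a knave.
So Dana is a knight.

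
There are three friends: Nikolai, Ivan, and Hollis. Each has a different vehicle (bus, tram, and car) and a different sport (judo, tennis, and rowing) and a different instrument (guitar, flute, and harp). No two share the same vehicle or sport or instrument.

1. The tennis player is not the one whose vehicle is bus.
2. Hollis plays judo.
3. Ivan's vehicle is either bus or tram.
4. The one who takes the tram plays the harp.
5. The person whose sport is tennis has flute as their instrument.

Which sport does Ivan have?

With clues 1–2, judo is impossible for Ivan's sport.
With clues 1–5, tennis is impossible for Ivan's sport.
That leaves rowing.

rowing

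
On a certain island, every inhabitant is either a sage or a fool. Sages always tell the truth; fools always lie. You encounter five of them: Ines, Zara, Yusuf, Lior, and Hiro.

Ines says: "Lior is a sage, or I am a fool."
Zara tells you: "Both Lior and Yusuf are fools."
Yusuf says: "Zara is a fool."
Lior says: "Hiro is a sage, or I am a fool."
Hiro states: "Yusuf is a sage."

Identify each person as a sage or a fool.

Ines: sage, Zara: fool, Yusuf: sage, Lior: sage, Hiro: sage

Consider Ines. Suppose Ines is a fool.
Then Ines's own statement would have to be false, but it can't be — contradiction.
So Ines is a sage.
Consider Zara. Suppose Zara is a sage.
Then no assignment of the remaining roles makes every statement match its speaker's type — contradiction.
So Zara is a fool.
With that fixed, Yusuf's statement is true, so Yusuf is a sage.
With that fixed, Hiro's statement is true, so Hiro is a sage.
With that fixed, Lior's statement is true, so Lior is a sage.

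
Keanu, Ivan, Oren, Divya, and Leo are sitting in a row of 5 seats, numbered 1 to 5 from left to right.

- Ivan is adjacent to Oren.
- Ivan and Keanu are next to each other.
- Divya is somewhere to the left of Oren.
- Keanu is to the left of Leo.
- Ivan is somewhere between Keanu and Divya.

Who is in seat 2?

Oren

With clues 1–3, Ivan is ruled out for seat 2.
With clues 1–4, Divya and Leo are ruled out for seat 2.
With clues 1–5, Keanu is ruled out for seat 2.
So seat 2 is Oren.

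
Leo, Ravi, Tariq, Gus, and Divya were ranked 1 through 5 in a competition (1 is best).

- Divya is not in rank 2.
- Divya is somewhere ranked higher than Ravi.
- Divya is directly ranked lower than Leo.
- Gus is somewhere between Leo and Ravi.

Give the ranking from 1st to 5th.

From clue 1: Divya is in {1,3,4,5}.
From clues 1–2: Divya is in {1,3,4}.
From clues 1–3: Leo is in {2,3}.
From clues 1–4: Tariq → rank 1, Leo → rank 2, Divya → rank 3, Gus → rank 4, Ravi → rank 5.

Tariq, Leo, Divya, Gus, Ravi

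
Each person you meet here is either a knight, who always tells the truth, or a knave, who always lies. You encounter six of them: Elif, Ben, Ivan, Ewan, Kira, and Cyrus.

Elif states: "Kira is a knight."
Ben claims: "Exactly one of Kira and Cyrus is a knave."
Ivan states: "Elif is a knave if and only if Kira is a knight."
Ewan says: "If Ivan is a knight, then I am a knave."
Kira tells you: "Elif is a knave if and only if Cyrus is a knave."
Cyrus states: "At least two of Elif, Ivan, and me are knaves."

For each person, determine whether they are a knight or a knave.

Consider Elif. Suppose Elif is a knight.
Then no assignment of the remaining roles makes every statement match its speaker's type — contradiction.
So Elif is a knave.
Consider Ben. Suppose Ben is a knave.
Then no assignment of the remaining roles makes every statement match its speaker's type — contradiction.
So Ben is a knight.
Consider Ivan. Suppose Ivan is a knight.
Then whichever role Ewan has, Ewan's statement has the wrong truth value — contradiction.
So Ivan is a knave.
With that fixed, Ewan's statement is true, so Ewan is a knight.
With that fixed, Cyrus's statement is true, so Cyrus is a knight.
With that fixed, Kira's statement is false, so Kira is a knave.

Elif: knave, Ben: knight, Ivan: knave, Ewan: knight, Kira: knave, Cyrus: knight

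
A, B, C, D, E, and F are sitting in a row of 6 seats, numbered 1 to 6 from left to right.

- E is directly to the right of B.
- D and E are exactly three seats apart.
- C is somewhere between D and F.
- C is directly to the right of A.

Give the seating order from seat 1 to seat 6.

From clue 1: B is in {1,2,3,4,5}.
From clues 1–3: C is in {2,3,4,5}.
From clues 1–4: F → seat 1, B → seat 2, E → seat 3, A → seat 4, C → seat 5, D → seat 6.

F, B, E, A, C, D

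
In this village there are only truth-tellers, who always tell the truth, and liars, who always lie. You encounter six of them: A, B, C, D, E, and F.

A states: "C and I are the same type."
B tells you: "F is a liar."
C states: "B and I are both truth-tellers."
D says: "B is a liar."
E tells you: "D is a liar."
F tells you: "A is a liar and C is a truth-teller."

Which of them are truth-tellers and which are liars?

Consider A. Suppose A is a liar.
Then no assignment of the remaining roles makes every statement match its speaker's type — contradiction.
So A is a truth-teller.
With that fixed, F's statement is false, so F is a liar.
With that fixed, B's statement is true, so B is a truth-teller.
With that fixed, D's statement is false, so D is a liar.
With that fixed, E's statement is true, so E is a truth-teller.
Consider C. Suppose C is a liar.
Then A's statement comes out false, contradicting A being a truth-teller.
So C is a truth-teller.

A: truth-teller, B: truth-teller, C: truth-teller, D: liar, E: truth-teller, F: liar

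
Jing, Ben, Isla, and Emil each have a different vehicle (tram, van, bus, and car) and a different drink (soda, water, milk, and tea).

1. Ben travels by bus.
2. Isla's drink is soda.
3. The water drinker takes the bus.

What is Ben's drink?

water

With clues 1–2, soda is impossible for Ben's drink.
With clues 1–3, milk and tea are impossible for Ben's drink.
That leaves water.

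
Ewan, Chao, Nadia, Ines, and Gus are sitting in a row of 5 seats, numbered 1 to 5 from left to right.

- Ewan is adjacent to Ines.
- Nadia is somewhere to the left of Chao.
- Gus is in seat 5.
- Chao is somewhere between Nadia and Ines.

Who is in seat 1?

Nadia

With clues 1–2, Chao is ruled out for seat 1.
With clues 1–3, Gus is ruled out for seat 1.
With clues 1–4, Ewan and Ines are ruled out for seat 1.
So seat 1 is Nadia.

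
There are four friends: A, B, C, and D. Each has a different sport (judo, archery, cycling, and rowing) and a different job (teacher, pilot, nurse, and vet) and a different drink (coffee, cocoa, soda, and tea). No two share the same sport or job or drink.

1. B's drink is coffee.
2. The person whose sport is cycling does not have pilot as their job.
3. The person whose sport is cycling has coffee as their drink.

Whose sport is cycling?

B

With clues 1–3, A, C, and D are impossible for the one with sport cycling.
That leaves B.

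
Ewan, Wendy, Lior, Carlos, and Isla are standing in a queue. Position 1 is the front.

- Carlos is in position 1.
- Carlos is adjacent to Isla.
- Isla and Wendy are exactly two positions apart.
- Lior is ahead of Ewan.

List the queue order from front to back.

Carlos, Isla, Lior, Wendy, Ewan

From clue 1: Carlos → position 1.
From clues 1–2: Isla → position 2.
From clues 1–3: Wendy → position 4.
From clues 1–4: Lior → position 3, Ewan → position 5.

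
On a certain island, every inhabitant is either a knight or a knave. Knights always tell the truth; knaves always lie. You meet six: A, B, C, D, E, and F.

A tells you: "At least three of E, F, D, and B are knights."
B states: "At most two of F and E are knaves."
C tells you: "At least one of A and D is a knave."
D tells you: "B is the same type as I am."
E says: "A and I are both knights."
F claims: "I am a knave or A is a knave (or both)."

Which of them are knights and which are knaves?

A: knave, B: knight, C: knight, D: knave, E: knave, F: knight

Regardless of anyone's role, B's statement is true, so B is a knight.
Consider A. Suppose A is a knight.
Then whichever role F has, F's statement has the wrong truth value — contradiction.
So A is a knave.
With that fixed, C's statement is true, so C is a knight.
With that fixed, E's statement is false, so E is a knave.
With that fixed, F's statement is true, so F is a knight.
Consider D. Suppose D is a knight.
Then A's statement comes out true, contradicting A being a knave.
So D is a knave.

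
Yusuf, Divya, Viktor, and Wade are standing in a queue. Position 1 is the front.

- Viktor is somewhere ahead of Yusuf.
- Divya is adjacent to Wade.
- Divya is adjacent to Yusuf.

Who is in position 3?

With clues 1–2, Yusuf is ruled out for position 3.
With clues 1–3, Viktor and Wade are ruled out for position 3.
So position 3 is Divya.

Divya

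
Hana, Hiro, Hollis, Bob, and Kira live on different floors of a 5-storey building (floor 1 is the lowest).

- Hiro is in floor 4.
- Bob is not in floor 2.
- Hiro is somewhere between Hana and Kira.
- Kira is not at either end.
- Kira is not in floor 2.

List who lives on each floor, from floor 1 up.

From clue 1: Hiro → floor 4.
From clues 1–2: Bob is in {1,3,5}.
From clues 1–3: Bob is in {1,3}.
From clues 1–4: Hana → floor 5.
From clues 1–5: Bob → floor 1, Hollis → floor 2, Kira → floor 3.

Bob, Hollis, Kira, Hiro, Hana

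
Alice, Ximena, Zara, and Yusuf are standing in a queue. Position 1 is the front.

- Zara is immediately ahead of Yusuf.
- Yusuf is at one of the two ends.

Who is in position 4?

Yusuf

With clue 1, Zara is ruled out for position 4.
With clues 1–2, Alice and Ximena are ruled out for position 4.
So position 4 is Yusuf.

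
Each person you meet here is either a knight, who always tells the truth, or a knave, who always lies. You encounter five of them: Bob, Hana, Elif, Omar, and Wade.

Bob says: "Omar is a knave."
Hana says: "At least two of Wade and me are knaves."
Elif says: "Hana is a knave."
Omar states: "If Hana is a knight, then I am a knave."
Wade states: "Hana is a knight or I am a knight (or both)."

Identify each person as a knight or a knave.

Bob: knave, Hana: knave, Elif: knight, Omar: knight, Wade: knight

Consider Bob. Suppose Bob is a knight.
Then no assignment of the remaining roles makes every statement match its speaker's type — contradiction.
So Bob is a knave.
Consider Hana. Suppose Hana is a knight.
Then Hana's own statement would have to be true, but it can't be — contradiction.
So Hana is a knave.
With that fixed, Elif's statement is true, so Elif is a knight.
With that fixed, Omar's statement is true, so Omar is a knight.
Consider Wade. Suppose Wade is a knave.
Then Hana's statement comes out true, contradicting Hana being a knave.
So Wade is a knight.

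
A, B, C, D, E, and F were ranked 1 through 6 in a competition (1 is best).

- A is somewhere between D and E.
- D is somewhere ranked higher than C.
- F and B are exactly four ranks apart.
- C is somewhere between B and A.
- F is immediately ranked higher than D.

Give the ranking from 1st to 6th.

F, D, A, C, B, E

From clue 1: A is in {2,3,4,5}.
From clues 1–3: A is in {3,4}.
From clues 1–5: F → rank 1, D → rank 2, A → rank 3, C → rank 4, B → rank 5, E → rank 6.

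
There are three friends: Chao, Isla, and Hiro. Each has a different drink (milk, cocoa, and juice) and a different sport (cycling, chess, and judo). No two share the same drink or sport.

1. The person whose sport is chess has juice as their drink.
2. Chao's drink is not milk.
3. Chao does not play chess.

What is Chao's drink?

cocoa

With clues 1–2, milk is impossible for Chao's drink.
With clues 1–3, juice is impossible for Chao's drink.
That leaves cocoa.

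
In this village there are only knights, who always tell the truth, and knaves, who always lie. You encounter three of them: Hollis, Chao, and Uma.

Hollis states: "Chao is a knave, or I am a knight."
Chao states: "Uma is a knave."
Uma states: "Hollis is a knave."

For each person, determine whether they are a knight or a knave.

Hollis: knight, Chao: knight, Uma: knave

Consider Hollis. Suppose Hollis is a knave.
Then no assignment of the remaining roles makes every statement match its speaker's type — contradiction.
So Hollis is a knight.
With that fixed, Uma's statement is false, so Uma is a knave.
With that fixed, Chao's statement is true, so Chao is a knight.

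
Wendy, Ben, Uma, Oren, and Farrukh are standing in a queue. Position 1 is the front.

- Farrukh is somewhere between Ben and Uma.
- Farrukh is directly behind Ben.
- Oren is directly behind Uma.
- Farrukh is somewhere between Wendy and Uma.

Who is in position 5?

Oren

With clue 1, Farrukh is ruled out for position 5.
With clues 1–2, Ben is ruled out for position 5.
With clues 1–3, Uma is ruled out for position 5.
With clues 1–4, Wendy is ruled out for position 5.
So position 5 is Oren.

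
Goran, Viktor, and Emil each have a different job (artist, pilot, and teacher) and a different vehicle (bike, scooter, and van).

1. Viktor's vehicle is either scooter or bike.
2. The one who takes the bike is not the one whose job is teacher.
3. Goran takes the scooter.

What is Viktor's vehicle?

Clue 1 rules out van for Viktor's vehicle.
With clues 1–3, scooter is impossible for Viktor's vehicle.
That leaves bike.

bike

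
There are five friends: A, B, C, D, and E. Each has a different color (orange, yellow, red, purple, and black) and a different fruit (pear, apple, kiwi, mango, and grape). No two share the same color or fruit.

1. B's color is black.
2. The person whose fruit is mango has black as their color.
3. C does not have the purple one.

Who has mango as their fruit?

B

With clues 1–2, A, C, D, and E are impossible for the one with fruit mango.
That leaves B.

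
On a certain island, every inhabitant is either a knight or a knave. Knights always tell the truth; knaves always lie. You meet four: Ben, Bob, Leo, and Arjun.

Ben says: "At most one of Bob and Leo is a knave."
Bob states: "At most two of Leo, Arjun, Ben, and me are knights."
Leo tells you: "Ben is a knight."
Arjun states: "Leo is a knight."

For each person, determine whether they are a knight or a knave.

Ben: knight, Bob: knave, Leo: knight, Arjun: knight

Consider Ben. Suppose Ben is a knave.
Then no assignment of the remaining roles makes every statement match its speaker's type — contradiction.
So Ben is a knight.
With that fixed, Leo's statement is true, so Leo is a knight.
With that fixed, Arjun's statement is true, so Arjun is a knight.
With that fixed, Bob's statement is false, so Bob is a knave.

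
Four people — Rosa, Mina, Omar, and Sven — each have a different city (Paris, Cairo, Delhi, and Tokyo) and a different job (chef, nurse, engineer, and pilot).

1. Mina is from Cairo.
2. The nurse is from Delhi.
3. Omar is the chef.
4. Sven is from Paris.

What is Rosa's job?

nurse

With clues 1–3, chef is impossible for Rosa's job.
With clues 1–4, engineer and pilot are impossible for Rosa's job.
That leaves nurse.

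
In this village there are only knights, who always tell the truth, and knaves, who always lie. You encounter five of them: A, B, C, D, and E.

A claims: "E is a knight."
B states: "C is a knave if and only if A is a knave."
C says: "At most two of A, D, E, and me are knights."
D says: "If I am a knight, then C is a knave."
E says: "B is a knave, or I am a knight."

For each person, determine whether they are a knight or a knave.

A: knight, B: knave, C: knave, D: knight, E: knight

Consider A. Suppose A is a knave.
Then no assignment of the remaining roles makes every statement match its speaker's type — contradiction.
So A is a knight.
Consider B. Suppose B is a knight.
Then no assignment of the remaining roles makes every statement match its speaker's type — contradiction.
So B is a knave.
With that fixed, E's statement is true, so E is a knight.
Consider C. Suppose C is a knight.
Then B's statement comes out true, contradicting B being a knave.
So C is a knave.
With that fixed, D's statement is true, so D is a knight.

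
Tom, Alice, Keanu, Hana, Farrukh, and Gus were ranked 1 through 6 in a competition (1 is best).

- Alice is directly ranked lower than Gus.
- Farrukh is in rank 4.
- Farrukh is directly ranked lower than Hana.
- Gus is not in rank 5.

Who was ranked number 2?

With clues 1–2, Farrukh is ruled out for rank 2.
With clues 1–3, Gus and Hana are ruled out for rank 2.
With clues 1–4, Keanu and Tom are ruled out for rank 2.
So rank 2 is Alice.

Alice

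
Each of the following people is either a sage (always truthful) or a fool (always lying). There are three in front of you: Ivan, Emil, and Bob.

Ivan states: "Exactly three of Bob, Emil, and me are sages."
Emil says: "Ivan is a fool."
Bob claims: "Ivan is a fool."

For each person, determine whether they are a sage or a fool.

Ivan: fool, Emil: sage, Bob: sage

Consider Ivan. Suppose Ivan is a sage.
Then no assignment of the remaining roles makes every statement match its speaker's type — contradiction.
So Ivan is a fool.
With that fixed, Emil's statement is true, so Emil is a sage.
With that fixed, Bob's statement is true, so Bob is a sage.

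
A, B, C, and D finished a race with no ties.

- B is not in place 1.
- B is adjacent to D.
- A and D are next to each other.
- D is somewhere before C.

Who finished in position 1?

With clue 1, B is ruled out for place 1.
With clues 1–3, D is ruled out for place 1.
With clues 1–4, C is ruled out for place 1.
So place 1 is A.

A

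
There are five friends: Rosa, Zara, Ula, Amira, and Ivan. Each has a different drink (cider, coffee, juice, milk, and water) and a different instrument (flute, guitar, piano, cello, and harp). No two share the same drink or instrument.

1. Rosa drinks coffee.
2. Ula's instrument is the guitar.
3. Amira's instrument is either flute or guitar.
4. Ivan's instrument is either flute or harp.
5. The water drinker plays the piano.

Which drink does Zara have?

water

Clue 1 rules out coffee for Zara's drink.
With clues 1–5, cider, juice, and milk are impossible for Zara's drink.
That leaves water.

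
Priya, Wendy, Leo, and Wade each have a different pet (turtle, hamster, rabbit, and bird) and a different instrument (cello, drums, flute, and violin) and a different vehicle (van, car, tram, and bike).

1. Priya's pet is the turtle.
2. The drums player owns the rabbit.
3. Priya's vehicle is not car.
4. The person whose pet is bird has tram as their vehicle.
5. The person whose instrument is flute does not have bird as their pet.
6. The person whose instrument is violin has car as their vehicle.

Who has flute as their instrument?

Priya

With clues 1–6, Leo, Wade, and Wendy are impossible for the one with instrument flute.
That leaves Priya.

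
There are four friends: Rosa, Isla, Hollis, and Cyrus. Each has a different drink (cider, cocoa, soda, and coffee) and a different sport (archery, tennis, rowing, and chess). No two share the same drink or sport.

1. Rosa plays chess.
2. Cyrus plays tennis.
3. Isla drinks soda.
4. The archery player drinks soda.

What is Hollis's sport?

Clue 1 rules out chess for Hollis's sport.
With clues 1–2, tennis is impossible for Hollis's sport.
With clues 1–4, archery is impossible for Hollis's sport.
That leaves rowing.

rowing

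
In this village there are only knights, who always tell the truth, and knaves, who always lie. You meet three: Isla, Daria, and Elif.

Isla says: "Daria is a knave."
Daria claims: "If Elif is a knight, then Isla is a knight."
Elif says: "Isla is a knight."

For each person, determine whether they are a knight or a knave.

Isla: knave, Daria: knight, Elif: knave

Consider Isla. Suppose Isla is a knight.
Then no assignment of the remaining roles makes every statement match its speaker's type — contradiction.
So Isla is a knave.
With that fixed, Elif's statement is false, so Elif is a knave.
With that fixed, Daria's statement is true, so Daria is a knight.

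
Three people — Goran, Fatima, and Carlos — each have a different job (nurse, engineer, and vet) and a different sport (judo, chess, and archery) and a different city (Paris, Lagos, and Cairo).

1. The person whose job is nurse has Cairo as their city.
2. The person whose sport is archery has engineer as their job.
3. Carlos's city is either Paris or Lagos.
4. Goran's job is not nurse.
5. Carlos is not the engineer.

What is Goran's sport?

With clues 1–5, chess and judo are impossible for Goran's sport.
That leaves archery.

archery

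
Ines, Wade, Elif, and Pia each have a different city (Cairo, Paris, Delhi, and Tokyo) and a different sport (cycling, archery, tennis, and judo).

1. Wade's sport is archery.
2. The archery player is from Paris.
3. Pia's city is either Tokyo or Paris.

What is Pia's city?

With clues 1–2, Paris is impossible for Pia's city.
With clues 1–3, Cairo and Delhi are impossible for Pia's city.
That leaves Tokyo.

Tokyo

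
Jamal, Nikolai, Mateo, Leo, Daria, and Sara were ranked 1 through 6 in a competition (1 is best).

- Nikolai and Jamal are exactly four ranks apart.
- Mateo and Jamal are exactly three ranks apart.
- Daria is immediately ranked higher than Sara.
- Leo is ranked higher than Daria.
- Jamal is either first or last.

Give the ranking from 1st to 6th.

From clue 1: Jamal is in {1,2,5,6}.
From clues 1–3: Leo is in {1,6}.
From clues 1–4: Leo → rank 1.
From clues 1–5: Nikolai → rank 2, Mateo → rank 3, Daria → rank 4, Sara → rank 5, Jamal → rank 6.

Leo, Nikolai, Mateo, Daria, Sara, Jamal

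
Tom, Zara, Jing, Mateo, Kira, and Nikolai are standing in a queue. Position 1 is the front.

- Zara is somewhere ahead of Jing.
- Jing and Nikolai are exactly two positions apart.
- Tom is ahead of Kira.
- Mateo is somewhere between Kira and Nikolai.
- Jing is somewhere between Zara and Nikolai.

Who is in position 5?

With clues 1–4, Kira and Nikolai are ruled out for position 5.
With clues 1–5, Jing, Tom, and Zara are ruled out for position 5.
So position 5 is Mateo.

Mateo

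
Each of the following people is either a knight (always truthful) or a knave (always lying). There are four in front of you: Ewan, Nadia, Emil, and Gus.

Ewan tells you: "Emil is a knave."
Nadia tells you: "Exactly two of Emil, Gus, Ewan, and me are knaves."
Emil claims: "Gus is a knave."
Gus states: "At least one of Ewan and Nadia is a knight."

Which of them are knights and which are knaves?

Consider Ewan. Suppose Ewan is a knight.
Then no assignment of the remaining roles makes every statement match its speaker's type — contradiction.
So Ewan is a knave.
Consider Nadia. Suppose Nadia is a knight.
Then no assignment of the remaining roles makes every statement match its speaker's type — contradiction.
So Nadia is a knave.
With that fixed, Gus's statement is false, so Gus is a knave.
With that fixed, Emil's statement is true, so Emil is a knight.

Ewan: knave, Nadia: knave, Emil: knight, Gus: knave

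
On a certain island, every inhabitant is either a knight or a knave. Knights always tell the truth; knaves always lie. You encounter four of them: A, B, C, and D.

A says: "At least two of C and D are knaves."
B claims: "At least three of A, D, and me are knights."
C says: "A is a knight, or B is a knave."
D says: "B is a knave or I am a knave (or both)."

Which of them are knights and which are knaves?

Consider A. Suppose A is a knight.
Then no assignment of the remaining roles makes every statement match its speaker's type — contradiction.
So A is a knave.
With that fixed, B's statement is false, so B is a knave.
With that fixed, C's statement is true, so C is a knight.
With that fixed, D's statement is true, so D is a knight.

A: knave, B: knave, C: knight, D: knight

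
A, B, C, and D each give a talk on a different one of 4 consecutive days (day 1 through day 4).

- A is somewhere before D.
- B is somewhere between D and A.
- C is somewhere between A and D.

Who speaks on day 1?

A

With clue 1, D is ruled out for day 1.
With clues 1–2, B is ruled out for day 1.
With clues 1–3, C is ruled out for day 1.
So day 1 is A.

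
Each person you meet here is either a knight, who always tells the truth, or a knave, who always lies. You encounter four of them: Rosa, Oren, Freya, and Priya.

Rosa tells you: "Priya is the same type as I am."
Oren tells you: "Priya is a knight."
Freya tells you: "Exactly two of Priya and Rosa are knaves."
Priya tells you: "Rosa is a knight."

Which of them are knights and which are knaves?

Rosa: knight, Oren: knight, Freya: knave, Priya: knight

Consider Rosa. Suppose Rosa is a knave.
Then no assignment of the remaining roles makes every statement match its speaker's type — contradiction.
So Rosa is a knight.
With that fixed, Freya's statement is false, so Freya is a knave.
With that fixed, Priya's statement is true, so Priya is a knight.
With that fixed, Oren's statement is true, so Oren is a knight.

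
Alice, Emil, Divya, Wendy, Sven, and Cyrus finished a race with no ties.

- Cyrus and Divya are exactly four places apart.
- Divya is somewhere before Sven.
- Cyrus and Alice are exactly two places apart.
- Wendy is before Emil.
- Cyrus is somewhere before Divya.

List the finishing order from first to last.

Cyrus, Wendy, Alice, Emil, Divya, Sven

From clue 1: Divya is in {1,2,5,6}.
From clues 1–2: Divya is in {1,2,5}.
From clues 1–3: Alice is in {3,4}.
From clues 1–5: Cyrus → place 1, Wendy → place 2, Alice → place 3, Emil → place 4, Divya → place 5, Sven → place 6.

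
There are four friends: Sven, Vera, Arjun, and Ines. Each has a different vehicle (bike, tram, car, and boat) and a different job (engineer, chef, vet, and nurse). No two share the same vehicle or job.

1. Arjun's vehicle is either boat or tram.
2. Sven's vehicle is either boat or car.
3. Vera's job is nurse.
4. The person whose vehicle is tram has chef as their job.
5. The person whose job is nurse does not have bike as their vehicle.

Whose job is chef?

With clues 1–3, Vera is impossible for the one with job chef.
With clues 1–4, Sven is impossible for the one with job chef.
With clues 1–5, Ines is impossible for the one with job chef.
That leaves Arjun.

Arjun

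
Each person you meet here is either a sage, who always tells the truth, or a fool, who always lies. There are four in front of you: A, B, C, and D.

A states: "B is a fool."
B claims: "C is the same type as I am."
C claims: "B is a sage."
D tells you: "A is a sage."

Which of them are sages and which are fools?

Consider A. Suppose A is a sage.
Then no assignment of the remaining roles makes every statement match its speaker's type — contradiction.
So A is a fool.
With that fixed, D's statement is false, so D is a fool.
Consider B. Suppose B is a fool.
Then A's statement comes out true, contradicting A being a fool.
So B is a sage.
With that fixed, C's statement is true, so C is a sage.

A: fool, B: sage, C: sage, D: fool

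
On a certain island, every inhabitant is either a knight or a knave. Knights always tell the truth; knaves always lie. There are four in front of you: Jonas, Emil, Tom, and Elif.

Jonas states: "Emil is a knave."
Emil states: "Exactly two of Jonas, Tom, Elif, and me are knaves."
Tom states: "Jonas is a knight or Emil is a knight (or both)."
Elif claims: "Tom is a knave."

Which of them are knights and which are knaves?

Consider Jonas. Suppose Jonas is a knight.
Then no assignment of the remaining roles makes every statement match its speaker's type — contradiction.
So Jonas is a knave.
Consider Emil. Suppose Emil is a knave.
Then Jonas's statement comes out true, contradicting Jonas being a knave.
So Emil is a knight.
With that fixed, Tom's statement is true, so Tom is a knight.
With that fixed, Elif's statement is false, so Elif is a knave.

Jonas: knave, Emil: knight, Tom: knight, Elif: knave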